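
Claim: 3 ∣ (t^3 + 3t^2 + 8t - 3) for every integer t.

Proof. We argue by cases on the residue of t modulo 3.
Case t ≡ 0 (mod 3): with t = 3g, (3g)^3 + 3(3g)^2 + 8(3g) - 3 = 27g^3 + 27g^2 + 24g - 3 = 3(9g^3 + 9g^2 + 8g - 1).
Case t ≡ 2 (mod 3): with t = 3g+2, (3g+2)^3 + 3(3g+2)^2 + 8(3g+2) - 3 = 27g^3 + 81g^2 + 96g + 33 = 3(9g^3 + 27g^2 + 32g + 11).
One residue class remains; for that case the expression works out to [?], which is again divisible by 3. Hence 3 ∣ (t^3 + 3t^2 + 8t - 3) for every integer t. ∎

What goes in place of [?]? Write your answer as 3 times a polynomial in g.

3(9g^3 + 18g^2 + 17g + 3)

Only t ≡ 1 (mod 3) is unaccounted for. Put t = 3g+1:
(3g+1)^3 + 3(3g+1)^2 + 8(3g+1) - 3 expands to 27g^3 + 54g^2 + 51g + 9,
and factoring out 3 leaves 3(9g^3 + 18g^2 + 17g + 3).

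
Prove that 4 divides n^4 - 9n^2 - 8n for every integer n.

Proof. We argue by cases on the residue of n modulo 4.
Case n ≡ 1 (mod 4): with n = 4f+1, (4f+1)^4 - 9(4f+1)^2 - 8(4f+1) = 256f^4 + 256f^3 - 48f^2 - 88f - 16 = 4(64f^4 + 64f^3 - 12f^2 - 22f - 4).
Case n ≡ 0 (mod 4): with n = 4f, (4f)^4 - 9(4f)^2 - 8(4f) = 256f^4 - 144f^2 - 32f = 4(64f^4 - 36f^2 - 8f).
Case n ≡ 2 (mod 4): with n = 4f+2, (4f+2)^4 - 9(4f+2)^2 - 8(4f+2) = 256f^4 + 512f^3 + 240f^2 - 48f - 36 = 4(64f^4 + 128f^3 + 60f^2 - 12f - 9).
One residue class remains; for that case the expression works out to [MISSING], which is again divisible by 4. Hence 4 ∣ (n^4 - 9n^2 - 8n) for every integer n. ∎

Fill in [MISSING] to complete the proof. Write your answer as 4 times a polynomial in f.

The residues treated are {1, 0, 2}, so the missing case is n ≡ 3 (mod 4); write n = 4f+3.
Then (4f+3)^4 - 9(4f+3)^2 - 8(4f+3) = 256f^4 + 768f^3 + 720f^2 + 184f - 24 = 4(64f^4 + 192f^3 + 180f^2 + 46f - 6).

4(64f^4 + 192f^3 + 180f^2 + 46f - 6)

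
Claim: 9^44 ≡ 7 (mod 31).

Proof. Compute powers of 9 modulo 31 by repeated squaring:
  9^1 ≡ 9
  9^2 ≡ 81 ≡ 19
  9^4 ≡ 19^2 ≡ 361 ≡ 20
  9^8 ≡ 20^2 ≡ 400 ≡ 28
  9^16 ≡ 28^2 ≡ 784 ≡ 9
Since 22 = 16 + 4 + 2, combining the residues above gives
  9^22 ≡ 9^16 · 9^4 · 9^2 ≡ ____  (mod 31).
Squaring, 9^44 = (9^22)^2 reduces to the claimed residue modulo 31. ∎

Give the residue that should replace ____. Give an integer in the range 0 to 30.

10

Multiply the listed residues: 9 · 20 · 19 = 180 → 3420.
Reducing modulo 31: 3420 = 110·31 + 10, so 9^22 ≡ 10.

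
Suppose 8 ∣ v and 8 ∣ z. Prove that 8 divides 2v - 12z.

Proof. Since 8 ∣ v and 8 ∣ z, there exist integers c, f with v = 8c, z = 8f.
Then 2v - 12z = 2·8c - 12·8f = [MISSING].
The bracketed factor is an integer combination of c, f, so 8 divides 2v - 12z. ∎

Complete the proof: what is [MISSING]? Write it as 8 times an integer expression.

Each term has a factor of 8: 2·8c - 12·8f = 8·(2c - 12f).
Since 2c - 12f is an integer, 8 ∣ (2v - 12z).

8(2c - 12f)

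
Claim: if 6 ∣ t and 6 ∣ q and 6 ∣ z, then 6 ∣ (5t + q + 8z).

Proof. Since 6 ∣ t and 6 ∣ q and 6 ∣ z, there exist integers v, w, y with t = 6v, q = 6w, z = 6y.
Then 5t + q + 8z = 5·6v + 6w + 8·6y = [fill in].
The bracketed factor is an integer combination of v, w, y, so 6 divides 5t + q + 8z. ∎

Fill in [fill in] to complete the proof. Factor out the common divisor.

6(5v + w + 8y)

Each term has a factor of 6: 5·6v + 6w + 8·6y = 6·(5v + w + 8y).
Since 5v + w + 8y is an integer, 6 ∣ (5t + q + 8z).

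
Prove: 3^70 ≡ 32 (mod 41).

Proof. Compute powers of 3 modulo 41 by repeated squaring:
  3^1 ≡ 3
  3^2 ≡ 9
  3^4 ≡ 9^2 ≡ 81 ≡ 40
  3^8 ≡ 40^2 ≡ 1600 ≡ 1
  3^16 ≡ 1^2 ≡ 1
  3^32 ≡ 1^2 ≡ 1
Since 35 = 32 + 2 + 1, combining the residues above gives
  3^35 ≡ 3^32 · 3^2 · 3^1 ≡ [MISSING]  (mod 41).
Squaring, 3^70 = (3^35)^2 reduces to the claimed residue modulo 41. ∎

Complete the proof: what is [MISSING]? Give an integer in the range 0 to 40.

27

3^32 · 3^2 · 3^1 ≡ 1 · 9 · 3 = 27.
27 mod 41 = 27, so 3^35 ≡ 27 (mod 41).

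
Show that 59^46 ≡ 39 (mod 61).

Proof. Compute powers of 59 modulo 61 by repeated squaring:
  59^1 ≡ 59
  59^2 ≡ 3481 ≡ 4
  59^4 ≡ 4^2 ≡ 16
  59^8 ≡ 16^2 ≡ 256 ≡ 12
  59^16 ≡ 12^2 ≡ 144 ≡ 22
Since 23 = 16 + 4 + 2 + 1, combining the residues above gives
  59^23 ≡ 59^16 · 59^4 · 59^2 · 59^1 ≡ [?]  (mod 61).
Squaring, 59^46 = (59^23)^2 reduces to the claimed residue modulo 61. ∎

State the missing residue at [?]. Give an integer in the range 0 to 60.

Multiply the listed residues: 22 · 16 · 4 · 59 = 352 → 1408 → 83072.
Reducing modulo 61: 83072 = 1361·61 + 51, so 59^23 ≡ 51.

51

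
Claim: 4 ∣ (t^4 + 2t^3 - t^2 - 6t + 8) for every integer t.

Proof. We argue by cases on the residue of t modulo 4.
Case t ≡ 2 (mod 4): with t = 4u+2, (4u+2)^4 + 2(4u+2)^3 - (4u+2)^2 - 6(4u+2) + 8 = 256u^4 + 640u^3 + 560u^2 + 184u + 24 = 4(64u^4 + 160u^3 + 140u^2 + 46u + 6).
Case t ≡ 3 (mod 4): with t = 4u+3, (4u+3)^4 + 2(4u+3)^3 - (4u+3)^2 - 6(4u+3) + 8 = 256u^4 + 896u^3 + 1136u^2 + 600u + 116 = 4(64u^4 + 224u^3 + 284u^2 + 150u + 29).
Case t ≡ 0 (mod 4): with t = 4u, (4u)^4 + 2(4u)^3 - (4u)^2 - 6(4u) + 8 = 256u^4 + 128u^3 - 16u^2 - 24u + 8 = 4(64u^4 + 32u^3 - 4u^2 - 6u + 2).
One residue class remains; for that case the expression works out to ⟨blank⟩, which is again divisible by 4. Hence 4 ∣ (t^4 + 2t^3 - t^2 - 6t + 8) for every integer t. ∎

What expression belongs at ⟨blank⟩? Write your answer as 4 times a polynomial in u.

Only t ≡ 1 (mod 4) is unaccounted for. Put t = 4u+1:
(4u+1)^4 + 2(4u+1)^3 - (4u+1)^2 - 6(4u+1) + 8 expands to 256u^4 + 384u^3 + 176u^2 + 8u + 4,
and factoring out 4 leaves 4(64u^4 + 96u^3 + 44u^2 + 2u + 1).

4(64u^4 + 96u^3 + 44u^2 + 2u + 1)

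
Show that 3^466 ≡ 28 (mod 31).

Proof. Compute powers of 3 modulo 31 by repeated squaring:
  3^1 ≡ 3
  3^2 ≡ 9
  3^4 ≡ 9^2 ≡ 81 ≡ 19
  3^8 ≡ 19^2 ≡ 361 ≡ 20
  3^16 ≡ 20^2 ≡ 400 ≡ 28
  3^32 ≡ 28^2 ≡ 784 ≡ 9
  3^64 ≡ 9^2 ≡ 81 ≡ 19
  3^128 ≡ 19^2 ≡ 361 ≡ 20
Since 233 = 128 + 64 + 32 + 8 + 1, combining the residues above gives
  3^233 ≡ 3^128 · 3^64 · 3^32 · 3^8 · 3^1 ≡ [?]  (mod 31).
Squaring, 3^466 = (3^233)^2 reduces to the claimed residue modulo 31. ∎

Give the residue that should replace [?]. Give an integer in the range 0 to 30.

11

Multiply the listed residues: 20 · 19 · 9 · 20 · 3 = 380 → 3420 → 68400 → 205200.
Reducing modulo 31: 205200 = 6619·31 + 11, so 3^233 ≡ 11.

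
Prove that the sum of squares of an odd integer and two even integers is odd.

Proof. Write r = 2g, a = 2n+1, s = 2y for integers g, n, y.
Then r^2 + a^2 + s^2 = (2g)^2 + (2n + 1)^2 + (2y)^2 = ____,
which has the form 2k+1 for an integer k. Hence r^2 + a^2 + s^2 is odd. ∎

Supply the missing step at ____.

2(2g^2 + 2n^2 + 2n + 2y^2) + 1

Expanding: (2g)^2 + (2n + 1)^2 + (2y)^2 = 4g^2 + 4n^2 + 4n + 4y^2 + 1.
Every term except the constant is even, so this is 2(2g^2 + 2n^2 + 2n + 2y^2) + 1,
and 2g^2 + 2n^2 + 2n + 2y^2 ∈ ℤ gives the required form.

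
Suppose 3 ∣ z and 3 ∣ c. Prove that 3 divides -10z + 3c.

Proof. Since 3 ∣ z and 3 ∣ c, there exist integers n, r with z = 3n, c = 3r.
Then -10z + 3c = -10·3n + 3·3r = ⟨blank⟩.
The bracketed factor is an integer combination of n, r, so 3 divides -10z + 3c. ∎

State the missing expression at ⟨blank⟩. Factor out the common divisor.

3(-10n + 3r)

Each term has a factor of 3: -10·3n + 3·3r = 3·(-10n + 3r).
Since -10n + 3r is an integer, 3 ∣ (-10z + 3c).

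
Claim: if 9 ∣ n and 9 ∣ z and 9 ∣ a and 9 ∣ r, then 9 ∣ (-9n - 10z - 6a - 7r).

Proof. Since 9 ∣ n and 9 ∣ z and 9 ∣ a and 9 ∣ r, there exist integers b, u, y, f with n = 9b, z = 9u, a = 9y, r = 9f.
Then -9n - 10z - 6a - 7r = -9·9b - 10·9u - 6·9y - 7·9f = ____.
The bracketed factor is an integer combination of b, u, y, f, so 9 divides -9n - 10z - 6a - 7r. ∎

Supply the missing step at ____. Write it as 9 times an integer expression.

9(-9b - 7f - 10u - 6y)

Pull the common 9 out of every term: -9·9b - 10·9u - 6·9y - 7·9f = 9(-9b - 7f - 10u - 6y).
-9b - 7f - 10u - 6y is an integer, which exhibits the divisibility.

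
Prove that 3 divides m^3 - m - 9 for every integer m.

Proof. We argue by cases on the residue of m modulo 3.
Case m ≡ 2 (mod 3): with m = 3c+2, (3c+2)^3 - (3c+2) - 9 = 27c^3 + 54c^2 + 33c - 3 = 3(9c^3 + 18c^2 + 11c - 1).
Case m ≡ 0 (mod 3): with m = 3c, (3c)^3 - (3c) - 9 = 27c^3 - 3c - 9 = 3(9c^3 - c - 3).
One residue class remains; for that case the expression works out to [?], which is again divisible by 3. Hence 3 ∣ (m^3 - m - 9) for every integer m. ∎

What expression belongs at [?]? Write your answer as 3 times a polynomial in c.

Only m ≡ 1 (mod 3) is unaccounted for. Put m = 3c+1:
(3c+1)^3 - (3c+1) - 9 expands to 27c^3 + 27c^2 + 6c - 9,
and factoring out 3 leaves 3(9c^3 + 9c^2 + 2c - 3).

3(9c^3 + 9c^2 + 2c - 3)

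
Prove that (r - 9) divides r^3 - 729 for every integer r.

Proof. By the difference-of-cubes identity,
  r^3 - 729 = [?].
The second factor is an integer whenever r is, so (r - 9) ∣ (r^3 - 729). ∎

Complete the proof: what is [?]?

(r - 9)(r^2 + 9r + 81)

Polynomial division of r^3 - 729 by r - 9 leaves remainder 0 and quotient r^2 + 9r + 81.
Hence r^3 - 729 = (r - 9)(r^2 + 9r + 81).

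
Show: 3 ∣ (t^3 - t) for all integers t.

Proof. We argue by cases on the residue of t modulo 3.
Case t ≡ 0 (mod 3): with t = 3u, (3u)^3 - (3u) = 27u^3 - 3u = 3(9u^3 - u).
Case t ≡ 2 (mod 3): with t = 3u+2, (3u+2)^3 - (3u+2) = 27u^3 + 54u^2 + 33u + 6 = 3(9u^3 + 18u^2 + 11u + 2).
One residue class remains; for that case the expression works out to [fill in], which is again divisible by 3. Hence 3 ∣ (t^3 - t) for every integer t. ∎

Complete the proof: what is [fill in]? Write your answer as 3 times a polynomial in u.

The residues treated are {0, 2}, so the missing case is t ≡ 1 (mod 3); write t = 3u+1.
Then (3u+1)^3 - (3u+1) = 27u^3 + 27u^2 + 6u = 3(9u^3 + 9u^2 + 2u).

3(9u^3 + 9u^2 + 2u)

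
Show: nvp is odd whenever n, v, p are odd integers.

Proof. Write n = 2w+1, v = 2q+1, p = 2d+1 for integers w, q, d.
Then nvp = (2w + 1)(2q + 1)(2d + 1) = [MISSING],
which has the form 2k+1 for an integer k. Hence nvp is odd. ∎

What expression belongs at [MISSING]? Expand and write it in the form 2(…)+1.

2(4dqw + 2dq + 2dw + d + 2qw + q + w) + 1

Expanding: (2w + 1)(2q + 1)(2d + 1) = 8dqw + 4dq + 4dw + 2d + 4qw + 2q + 2w + 1.
Every term except the constant is even, so this is 2(4dqw + 2dq + 2dw + d + 2qw + q + w) + 1,
and 4dqw + 2dq + 2dw + d + 2qw + q + w ∈ ℤ gives the required form.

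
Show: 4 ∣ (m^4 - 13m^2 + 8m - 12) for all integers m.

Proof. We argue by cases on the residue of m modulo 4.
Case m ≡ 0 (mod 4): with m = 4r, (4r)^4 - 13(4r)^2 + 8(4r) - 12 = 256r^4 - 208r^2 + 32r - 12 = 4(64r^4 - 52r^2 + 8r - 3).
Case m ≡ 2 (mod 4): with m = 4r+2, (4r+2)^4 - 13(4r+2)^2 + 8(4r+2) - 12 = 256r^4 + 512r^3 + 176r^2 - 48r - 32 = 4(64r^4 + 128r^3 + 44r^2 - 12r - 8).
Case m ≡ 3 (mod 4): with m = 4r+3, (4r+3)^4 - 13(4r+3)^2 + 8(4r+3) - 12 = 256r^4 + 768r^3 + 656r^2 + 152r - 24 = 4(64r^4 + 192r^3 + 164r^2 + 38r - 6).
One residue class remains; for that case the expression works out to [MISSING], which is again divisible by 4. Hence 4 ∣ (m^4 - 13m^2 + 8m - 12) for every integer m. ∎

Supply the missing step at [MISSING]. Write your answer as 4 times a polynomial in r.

4(64r^4 + 64r^3 - 28r^2 - 14r - 4)

The residues treated are {0, 2, 3}, so the missing case is m ≡ 1 (mod 4); write m = 4r+1.
Then (4r+1)^4 - 13(4r+1)^2 + 8(4r+1) - 12 = 256r^4 + 256r^3 - 112r^2 - 56r - 16 = 4(64r^4 + 64r^3 - 28r^2 - 14r - 4).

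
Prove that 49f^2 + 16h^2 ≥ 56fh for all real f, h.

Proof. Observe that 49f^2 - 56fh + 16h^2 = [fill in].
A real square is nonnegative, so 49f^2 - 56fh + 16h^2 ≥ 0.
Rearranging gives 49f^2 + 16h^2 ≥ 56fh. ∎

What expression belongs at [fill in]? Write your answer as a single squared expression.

The leading and trailing coefficients are 7^2 and 4^2, and 56 = 2·7·4, so the trinomial is (7f - 4h)^2.
Hence 49f^2 - 56fh + 16h^2 ≥ 0.

(7f - 4h)^2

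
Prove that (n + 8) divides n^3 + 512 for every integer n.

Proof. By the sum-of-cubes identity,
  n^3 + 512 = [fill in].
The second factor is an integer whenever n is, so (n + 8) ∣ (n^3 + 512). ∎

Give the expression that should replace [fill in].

a^3 + b^3 = (a + b)(a^2 - ab + b^2). With a = n, b = 8:
n^3 + 512 = (n + 8)(n^2 - 8n + 64).

(n + 8)(n^2 - 8n + 64)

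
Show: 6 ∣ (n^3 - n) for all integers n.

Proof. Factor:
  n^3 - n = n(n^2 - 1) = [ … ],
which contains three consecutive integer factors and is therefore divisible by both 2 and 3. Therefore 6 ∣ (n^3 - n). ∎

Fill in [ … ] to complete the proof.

n(n^2 - 1) = n(n - 1)(n + 1) = (n - 1)n(n + 1).
These three factors are consecutive integers, so their product is divisible by 6.

(n - 1)n(n + 1)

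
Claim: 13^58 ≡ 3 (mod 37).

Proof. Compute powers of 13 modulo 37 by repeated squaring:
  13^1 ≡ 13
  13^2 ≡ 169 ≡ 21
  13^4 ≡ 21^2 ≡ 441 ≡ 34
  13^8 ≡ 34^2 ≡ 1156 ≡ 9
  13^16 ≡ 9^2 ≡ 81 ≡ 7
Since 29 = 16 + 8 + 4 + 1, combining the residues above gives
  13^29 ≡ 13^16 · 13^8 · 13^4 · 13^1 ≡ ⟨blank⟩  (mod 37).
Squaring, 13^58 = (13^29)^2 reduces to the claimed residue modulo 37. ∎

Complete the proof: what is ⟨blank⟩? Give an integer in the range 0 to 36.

13^16 · 13^8 · 13^4 · 13^1 ≡ 7 · 9 · 34 · 13 = 27846.
27846 mod 37 = 22, so 13^29 ≡ 22 (mod 37).

22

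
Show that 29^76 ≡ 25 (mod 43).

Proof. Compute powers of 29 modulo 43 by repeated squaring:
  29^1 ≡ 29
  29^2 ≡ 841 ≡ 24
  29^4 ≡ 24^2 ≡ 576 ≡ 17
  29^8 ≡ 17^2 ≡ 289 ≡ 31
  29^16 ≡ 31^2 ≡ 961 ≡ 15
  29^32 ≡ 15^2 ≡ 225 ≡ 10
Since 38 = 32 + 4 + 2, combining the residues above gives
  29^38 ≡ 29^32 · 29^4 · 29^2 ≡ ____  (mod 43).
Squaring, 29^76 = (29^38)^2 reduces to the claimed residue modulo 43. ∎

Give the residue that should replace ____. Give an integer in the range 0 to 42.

38

29^32 · 29^4 · 29^2 ≡ 10 · 17 · 24 = 4080.
4080 mod 43 = 38, so 29^38 ≡ 38 (mod 43).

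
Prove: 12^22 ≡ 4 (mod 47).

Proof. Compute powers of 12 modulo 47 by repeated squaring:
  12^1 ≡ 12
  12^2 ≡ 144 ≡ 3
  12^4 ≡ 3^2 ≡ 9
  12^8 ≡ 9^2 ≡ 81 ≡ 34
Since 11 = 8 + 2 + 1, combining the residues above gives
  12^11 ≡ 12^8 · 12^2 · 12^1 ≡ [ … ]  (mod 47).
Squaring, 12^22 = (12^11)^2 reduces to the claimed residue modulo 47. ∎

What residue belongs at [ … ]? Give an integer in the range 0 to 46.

2

Multiply the listed residues: 34 · 3 · 12 = 102 → 1224.
Reducing modulo 47: 1224 = 26·47 + 2, so 12^11 ≡ 2.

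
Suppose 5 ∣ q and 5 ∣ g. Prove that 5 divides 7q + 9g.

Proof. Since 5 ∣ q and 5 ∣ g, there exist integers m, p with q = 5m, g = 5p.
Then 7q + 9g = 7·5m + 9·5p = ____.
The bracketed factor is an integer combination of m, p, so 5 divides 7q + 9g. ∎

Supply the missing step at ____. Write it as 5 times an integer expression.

5(7m + 9p)

Each term has a factor of 5: 7·5m + 9·5p = 5·(7m + 9p).
Since 7m + 9p is an integer, 5 ∣ (7q + 9g).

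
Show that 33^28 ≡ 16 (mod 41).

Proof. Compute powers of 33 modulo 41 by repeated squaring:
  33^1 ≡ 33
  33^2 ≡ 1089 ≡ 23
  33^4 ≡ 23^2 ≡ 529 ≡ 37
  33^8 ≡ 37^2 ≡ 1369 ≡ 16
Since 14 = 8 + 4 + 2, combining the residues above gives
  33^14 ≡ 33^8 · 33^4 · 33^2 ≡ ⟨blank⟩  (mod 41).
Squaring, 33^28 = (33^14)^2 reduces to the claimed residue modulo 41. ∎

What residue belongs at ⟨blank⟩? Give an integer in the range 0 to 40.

4

33^8 · 33^4 · 33^2 ≡ 16 · 37 · 23 = 13616.
13616 mod 41 = 4, so 33^14 ≡ 4 (mod 41).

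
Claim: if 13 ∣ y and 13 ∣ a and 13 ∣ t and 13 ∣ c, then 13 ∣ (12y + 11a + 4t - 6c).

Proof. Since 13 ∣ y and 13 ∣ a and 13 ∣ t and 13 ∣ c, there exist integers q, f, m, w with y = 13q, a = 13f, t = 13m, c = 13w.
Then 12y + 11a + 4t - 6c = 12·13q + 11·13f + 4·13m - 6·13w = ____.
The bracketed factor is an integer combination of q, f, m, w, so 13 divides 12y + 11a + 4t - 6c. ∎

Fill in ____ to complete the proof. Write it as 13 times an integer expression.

13(11f + 4m + 12q - 6w)

Each term has a factor of 13: 12·13q + 11·13f + 4·13m - 6·13w = 13·(11f + 4m + 12q - 6w).
Since 11f + 4m + 12q - 6w is an integer, 13 ∣ (12y + 11a + 4t - 6c).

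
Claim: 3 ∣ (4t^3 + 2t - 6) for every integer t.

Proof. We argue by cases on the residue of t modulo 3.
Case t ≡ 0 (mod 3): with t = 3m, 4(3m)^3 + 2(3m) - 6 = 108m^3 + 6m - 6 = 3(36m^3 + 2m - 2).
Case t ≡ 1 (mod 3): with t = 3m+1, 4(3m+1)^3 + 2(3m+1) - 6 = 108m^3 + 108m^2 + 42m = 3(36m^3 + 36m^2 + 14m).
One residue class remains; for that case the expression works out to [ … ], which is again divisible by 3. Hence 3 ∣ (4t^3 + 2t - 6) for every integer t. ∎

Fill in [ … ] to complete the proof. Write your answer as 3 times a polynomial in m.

Only t ≡ 2 (mod 3) is unaccounted for. Put t = 3m+2:
4(3m+2)^3 + 2(3m+2) - 6 expands to 108m^3 + 216m^2 + 150m + 30,
and factoring out 3 leaves 3(36m^3 + 72m^2 + 50m + 10).

3(36m^3 + 72m^2 + 50m + 10)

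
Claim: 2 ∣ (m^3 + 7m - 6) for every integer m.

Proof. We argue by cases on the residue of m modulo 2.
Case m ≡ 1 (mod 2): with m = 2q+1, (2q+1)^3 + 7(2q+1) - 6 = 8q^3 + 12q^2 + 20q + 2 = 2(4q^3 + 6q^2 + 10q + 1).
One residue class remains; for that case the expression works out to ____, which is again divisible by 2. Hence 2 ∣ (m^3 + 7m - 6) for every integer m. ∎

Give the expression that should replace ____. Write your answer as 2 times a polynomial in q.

2(4q^3 + 7q - 3)

Only m ≡ 0 (mod 2) is unaccounted for. Put m = 2q:
(2q)^3 + 7(2q) - 6 expands to 8q^3 + 14q - 6,
and factoring out 2 leaves 2(4q^3 + 7q - 3).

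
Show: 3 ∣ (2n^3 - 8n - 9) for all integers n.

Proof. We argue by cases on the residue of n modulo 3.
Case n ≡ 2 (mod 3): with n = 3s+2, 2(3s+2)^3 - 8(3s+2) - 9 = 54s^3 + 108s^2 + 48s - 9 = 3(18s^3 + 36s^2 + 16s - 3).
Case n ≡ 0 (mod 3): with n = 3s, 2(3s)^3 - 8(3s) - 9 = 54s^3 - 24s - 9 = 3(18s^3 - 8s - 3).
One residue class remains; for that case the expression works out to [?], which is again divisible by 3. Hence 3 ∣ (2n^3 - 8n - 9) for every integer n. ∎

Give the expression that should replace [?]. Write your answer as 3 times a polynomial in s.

The residues treated are {2, 0}, so the missing case is n ≡ 1 (mod 3); write n = 3s+1.
Then 2(3s+1)^3 - 8(3s+1) - 9 = 54s^3 + 54s^2 - 6s - 15 = 3(18s^3 + 18s^2 - 2s - 5).

3(18s^3 + 18s^2 - 2s - 5)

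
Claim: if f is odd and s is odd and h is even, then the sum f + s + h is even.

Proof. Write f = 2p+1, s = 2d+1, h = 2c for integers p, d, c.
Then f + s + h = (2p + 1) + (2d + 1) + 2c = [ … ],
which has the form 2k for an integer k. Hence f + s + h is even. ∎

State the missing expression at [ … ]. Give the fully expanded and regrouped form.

2(c + d + p + 1)

(2p + 1) + (2d + 1) + 2c = 2c + 2d + 2p + 2
= 2(c + d + p + 1).
Since c + d + p + 1 is an integer, the sum is of the form 2k for an integer k.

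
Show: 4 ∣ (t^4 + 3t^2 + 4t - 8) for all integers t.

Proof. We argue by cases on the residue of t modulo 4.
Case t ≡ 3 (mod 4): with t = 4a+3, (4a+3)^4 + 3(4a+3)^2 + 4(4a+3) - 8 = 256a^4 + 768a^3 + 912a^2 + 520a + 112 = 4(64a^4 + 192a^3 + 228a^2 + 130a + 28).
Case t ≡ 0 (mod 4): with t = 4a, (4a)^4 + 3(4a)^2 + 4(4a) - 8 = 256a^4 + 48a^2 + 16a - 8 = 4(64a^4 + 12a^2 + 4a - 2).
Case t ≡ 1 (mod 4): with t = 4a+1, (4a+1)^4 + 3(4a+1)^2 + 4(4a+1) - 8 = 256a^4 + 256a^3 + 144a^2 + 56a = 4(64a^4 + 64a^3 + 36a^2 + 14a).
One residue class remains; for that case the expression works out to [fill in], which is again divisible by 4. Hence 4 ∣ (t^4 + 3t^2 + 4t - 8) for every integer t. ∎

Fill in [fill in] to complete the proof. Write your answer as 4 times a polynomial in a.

The residues treated are {3, 0, 1}, so the missing case is t ≡ 2 (mod 4); write t = 4a+2.
Then (4a+2)^4 + 3(4a+2)^2 + 4(4a+2) - 8 = 256a^4 + 512a^3 + 432a^2 + 192a + 28 = 4(64a^4 + 128a^3 + 108a^2 + 48a + 7).

4(64a^4 + 128a^3 + 108a^2 + 48a + 7)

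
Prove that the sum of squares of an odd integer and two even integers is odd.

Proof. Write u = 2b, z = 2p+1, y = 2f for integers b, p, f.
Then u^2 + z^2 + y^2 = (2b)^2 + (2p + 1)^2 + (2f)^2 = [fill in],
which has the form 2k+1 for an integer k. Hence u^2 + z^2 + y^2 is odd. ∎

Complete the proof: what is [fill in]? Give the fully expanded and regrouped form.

2(2b^2 + 2f^2 + 2p^2 + 2p) + 1

Expanding: (2b)^2 + (2p + 1)^2 + (2f)^2 = 4b^2 + 4f^2 + 4p^2 + 4p + 1.
Every term except the constant is even, so this is 2(2b^2 + 2f^2 + 2p^2 + 2p) + 1,
and 2b^2 + 2f^2 + 2p^2 + 2p ∈ ℤ gives the required form.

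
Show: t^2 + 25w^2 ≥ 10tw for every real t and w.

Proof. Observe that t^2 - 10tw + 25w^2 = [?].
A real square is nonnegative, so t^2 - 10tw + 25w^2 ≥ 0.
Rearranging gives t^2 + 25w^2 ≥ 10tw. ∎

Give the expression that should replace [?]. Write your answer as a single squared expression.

(t - 5w)^2

The leading and trailing coefficients are 1^2 and 5^2, and 10 = 2·1·5, so the trinomial is (t - 5w)^2.
Hence t^2 - 10tw + 25w^2 ≥ 0.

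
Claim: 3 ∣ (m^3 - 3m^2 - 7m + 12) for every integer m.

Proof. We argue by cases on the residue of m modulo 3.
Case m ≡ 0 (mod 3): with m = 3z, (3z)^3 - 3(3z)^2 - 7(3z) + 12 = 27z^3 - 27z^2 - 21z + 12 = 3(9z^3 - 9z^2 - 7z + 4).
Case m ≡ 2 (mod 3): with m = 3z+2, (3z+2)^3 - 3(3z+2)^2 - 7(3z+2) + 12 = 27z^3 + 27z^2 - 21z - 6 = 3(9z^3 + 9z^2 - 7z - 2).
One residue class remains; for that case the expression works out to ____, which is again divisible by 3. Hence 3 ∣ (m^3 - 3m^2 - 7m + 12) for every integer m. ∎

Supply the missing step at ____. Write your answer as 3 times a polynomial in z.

Only m ≡ 1 (mod 3) is unaccounted for. Put m = 3z+1:
(3z+1)^3 - 3(3z+1)^2 - 7(3z+1) + 12 expands to 27z^3 - 30z + 3,
and factoring out 3 leaves 3(9z^3 - 10z + 1).

3(9z^3 - 10z + 1)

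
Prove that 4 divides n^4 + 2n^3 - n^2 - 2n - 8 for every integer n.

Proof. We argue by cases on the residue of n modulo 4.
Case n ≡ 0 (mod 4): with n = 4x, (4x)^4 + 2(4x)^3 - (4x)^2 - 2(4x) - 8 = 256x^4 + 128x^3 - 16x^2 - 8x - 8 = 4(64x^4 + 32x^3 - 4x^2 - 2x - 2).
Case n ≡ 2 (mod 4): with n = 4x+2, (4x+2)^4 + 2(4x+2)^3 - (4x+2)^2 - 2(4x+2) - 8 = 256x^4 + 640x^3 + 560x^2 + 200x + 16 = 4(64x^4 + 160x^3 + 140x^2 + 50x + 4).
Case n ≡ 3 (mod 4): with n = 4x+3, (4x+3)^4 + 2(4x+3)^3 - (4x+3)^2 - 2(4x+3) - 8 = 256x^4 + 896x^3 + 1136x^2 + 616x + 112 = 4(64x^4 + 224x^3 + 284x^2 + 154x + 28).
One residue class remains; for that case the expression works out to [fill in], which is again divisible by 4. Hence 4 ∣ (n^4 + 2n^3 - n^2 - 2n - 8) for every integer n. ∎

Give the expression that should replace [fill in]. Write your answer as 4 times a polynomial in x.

4(64x^4 + 96x^3 + 44x^2 + 6x - 2)

The residues treated are {0, 2, 3}, so the missing case is n ≡ 1 (mod 4); write n = 4x+1.
Then (4x+1)^4 + 2(4x+1)^3 - (4x+1)^2 - 2(4x+1) - 8 = 256x^4 + 384x^3 + 176x^2 + 24x - 8 = 4(64x^4 + 96x^3 + 44x^2 + 6x - 2).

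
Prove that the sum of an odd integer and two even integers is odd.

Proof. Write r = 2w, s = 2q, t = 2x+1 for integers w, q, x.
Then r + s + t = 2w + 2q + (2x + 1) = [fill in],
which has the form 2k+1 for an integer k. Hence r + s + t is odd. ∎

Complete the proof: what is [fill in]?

2(q + w + x) + 1

2w + 2q + (2x + 1) = 2q + 2w + 2x + 1
= 2(q + w + x) + 1.
Since q + w + x is an integer, the sum is of the form 2k+1 for an integer k.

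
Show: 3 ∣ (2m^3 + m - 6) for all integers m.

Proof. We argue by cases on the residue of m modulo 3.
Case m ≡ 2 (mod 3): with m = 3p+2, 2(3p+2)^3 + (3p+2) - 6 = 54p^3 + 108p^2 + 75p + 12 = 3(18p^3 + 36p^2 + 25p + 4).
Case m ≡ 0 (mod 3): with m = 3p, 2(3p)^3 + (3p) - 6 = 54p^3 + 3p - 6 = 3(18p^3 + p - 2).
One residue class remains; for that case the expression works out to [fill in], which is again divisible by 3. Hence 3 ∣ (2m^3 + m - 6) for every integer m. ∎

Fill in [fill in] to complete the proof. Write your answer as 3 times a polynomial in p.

The residues treated are {2, 0}, so the missing case is m ≡ 1 (mod 3); write m = 3p+1.
Then 2(3p+1)^3 + (3p+1) - 6 = 54p^3 + 54p^2 + 21p - 3 = 3(18p^3 + 18p^2 + 7p - 1).

3(18p^3 + 18p^2 + 7p - 1)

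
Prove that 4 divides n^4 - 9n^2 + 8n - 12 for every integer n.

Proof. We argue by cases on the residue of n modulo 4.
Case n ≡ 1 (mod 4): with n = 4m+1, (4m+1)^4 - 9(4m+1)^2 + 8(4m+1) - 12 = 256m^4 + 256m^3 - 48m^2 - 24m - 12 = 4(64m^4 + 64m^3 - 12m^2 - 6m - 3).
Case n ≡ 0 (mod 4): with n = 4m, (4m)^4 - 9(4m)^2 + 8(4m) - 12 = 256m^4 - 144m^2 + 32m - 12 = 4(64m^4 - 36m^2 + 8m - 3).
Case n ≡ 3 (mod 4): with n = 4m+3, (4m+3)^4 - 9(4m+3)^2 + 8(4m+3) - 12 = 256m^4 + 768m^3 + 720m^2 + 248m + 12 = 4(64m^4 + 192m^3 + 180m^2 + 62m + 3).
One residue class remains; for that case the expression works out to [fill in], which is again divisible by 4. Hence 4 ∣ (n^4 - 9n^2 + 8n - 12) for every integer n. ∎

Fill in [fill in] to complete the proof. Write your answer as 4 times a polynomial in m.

The residues treated are {1, 0, 3}, so the missing case is n ≡ 2 (mod 4); write n = 4m+2.
Then (4m+2)^4 - 9(4m+2)^2 + 8(4m+2) - 12 = 256m^4 + 512m^3 + 240m^2 + 16m - 16 = 4(64m^4 + 128m^3 + 60m^2 + 4m - 4).

4(64m^4 + 128m^3 + 60m^2 + 4m - 4)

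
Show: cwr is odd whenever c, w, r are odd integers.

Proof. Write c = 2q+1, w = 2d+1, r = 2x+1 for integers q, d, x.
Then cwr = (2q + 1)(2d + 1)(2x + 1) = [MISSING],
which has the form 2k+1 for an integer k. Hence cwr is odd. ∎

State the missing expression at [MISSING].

2(4dqx + 2dq + 2dx + d + 2qx + q + x) + 1

Expanding: (2q + 1)(2d + 1)(2x + 1) = 8dqx + 4dq + 4dx + 2d + 4qx + 2q + 2x + 1.
Every term except the constant is even, so this is 2(4dqx + 2dq + 2dx + d + 2qx + q + x) + 1,
and 4dqx + 2dq + 2dx + d + 2qx + q + x ∈ ℤ gives the required form.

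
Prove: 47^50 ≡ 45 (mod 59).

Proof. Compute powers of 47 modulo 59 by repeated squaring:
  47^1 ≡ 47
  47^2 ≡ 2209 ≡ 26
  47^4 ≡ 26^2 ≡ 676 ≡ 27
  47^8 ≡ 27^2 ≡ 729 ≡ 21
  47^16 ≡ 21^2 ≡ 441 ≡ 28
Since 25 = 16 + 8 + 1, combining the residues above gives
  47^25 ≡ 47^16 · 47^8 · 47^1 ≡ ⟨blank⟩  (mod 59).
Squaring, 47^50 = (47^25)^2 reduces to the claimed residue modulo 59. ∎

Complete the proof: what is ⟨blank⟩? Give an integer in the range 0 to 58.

47^16 · 47^8 · 47^1 ≡ 28 · 21 · 47 = 27636.
27636 mod 59 = 24, so 47^25 ≡ 24 (mod 59).

24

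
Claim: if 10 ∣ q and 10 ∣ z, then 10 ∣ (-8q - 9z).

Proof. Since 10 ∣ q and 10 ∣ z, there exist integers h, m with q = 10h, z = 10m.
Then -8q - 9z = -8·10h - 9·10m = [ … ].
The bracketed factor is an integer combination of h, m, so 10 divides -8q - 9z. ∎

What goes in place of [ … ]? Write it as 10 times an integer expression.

10(-8h - 9m)

Each term has a factor of 10: -8·10h - 9·10m = 10·(-8h - 9m).
Since -8h - 9m is an integer, 10 ∣ (-8q - 9z).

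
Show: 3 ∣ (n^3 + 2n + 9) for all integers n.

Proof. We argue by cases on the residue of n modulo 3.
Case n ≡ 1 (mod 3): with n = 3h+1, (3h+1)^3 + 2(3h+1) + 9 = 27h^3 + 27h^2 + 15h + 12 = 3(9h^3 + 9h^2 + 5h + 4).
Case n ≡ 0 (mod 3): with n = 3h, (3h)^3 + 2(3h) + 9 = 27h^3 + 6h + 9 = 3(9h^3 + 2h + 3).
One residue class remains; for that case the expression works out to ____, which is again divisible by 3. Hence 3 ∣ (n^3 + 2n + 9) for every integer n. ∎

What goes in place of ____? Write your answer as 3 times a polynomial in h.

3(9h^3 + 18h^2 + 14h + 7)

The residues treated are {1, 0}, so the missing case is n ≡ 2 (mod 3); write n = 3h+2.
Then (3h+2)^3 + 2(3h+2) + 9 = 27h^3 + 54h^2 + 42h + 21 = 3(9h^3 + 18h^2 + 14h + 7).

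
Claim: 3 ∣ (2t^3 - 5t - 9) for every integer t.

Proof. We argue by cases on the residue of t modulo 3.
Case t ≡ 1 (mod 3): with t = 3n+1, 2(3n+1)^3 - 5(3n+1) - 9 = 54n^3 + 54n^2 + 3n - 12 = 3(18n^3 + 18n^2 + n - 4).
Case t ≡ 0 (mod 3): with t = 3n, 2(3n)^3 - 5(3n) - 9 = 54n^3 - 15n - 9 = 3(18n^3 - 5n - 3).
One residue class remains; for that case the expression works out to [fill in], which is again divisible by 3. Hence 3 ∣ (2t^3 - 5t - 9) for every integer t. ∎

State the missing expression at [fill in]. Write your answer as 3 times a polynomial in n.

Only t ≡ 2 (mod 3) is unaccounted for. Put t = 3n+2:
2(3n+2)^3 - 5(3n+2) - 9 expands to 54n^3 + 108n^2 + 57n - 3,
and factoring out 3 leaves 3(18n^3 + 36n^2 + 19n - 1).

3(18n^3 + 36n^2 + 19n - 1)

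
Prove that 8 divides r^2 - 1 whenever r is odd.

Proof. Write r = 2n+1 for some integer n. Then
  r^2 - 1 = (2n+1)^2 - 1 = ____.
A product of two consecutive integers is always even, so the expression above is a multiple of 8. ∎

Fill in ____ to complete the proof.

4n(n + 1)

(2n+1)^2 - 1 = 4n^2 + 4n + 1 - 1 = 4n^2 + 4n = 4n(n+1).
Since n and n+1 are consecutive, n(n+1) is even, and 4·(even) is a multiple of 8.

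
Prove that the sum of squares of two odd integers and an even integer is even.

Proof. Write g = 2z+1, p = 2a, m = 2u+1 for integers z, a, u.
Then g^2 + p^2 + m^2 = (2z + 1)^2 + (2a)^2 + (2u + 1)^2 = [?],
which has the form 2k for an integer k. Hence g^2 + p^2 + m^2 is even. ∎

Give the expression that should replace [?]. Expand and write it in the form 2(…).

(2z + 1)^2 + (2a)^2 + (2u + 1)^2 = 4a^2 + 4u^2 + 4u + 4z^2 + 4z + 2
= 2(2a^2 + 2u^2 + 2u + 2z^2 + 2z + 1).
Since 2a^2 + 2u^2 + 2u + 2z^2 + 2z + 1 is an integer, the sum of squares is of the form 2k for an integer k.

2(2a^2 + 2u^2 + 2u + 2z^2 + 2z + 1)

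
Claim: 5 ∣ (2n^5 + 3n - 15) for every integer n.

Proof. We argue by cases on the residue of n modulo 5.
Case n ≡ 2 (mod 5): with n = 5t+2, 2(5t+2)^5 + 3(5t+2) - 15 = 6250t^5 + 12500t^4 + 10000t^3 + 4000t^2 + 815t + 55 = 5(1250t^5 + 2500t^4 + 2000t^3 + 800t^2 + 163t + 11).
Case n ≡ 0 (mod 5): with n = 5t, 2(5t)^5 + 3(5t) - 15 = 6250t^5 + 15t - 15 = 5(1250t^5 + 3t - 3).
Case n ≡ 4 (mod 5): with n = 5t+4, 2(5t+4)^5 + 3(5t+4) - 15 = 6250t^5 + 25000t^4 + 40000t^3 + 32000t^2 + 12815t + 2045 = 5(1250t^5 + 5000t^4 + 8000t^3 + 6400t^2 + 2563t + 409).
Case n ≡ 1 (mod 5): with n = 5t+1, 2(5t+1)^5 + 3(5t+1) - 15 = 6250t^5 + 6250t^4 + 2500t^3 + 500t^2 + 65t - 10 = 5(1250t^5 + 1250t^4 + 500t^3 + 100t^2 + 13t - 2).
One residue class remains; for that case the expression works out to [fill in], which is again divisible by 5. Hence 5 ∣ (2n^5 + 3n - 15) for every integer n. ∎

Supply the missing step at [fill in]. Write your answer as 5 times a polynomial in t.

5(1250t^5 + 3750t^4 + 4500t^3 + 2700t^2 + 813t + 96)

Only n ≡ 3 (mod 5) is unaccounted for. Put n = 5t+3:
2(5t+3)^5 + 3(5t+3) - 15 expands to 6250t^5 + 18750t^4 + 22500t^3 + 13500t^2 + 4065t + 480,
and factoring out 5 leaves 5(1250t^5 + 3750t^4 + 4500t^3 + 2700t^2 + 813t + 96).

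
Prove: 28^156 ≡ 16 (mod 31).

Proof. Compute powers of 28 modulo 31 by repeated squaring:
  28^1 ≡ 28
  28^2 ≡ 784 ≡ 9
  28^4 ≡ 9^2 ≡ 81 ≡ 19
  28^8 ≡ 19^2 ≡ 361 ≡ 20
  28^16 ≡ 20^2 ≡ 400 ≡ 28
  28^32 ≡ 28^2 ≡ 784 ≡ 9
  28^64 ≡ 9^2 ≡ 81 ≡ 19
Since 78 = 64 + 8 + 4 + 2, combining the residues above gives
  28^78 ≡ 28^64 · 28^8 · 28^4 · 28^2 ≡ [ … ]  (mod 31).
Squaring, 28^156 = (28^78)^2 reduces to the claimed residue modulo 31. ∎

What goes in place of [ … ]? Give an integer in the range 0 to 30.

4

28^64 · 28^8 · 28^4 · 28^2 ≡ 19 · 20 · 19 · 9 = 64980.
64980 mod 31 = 4, so 28^78 ≡ 4 (mod 31).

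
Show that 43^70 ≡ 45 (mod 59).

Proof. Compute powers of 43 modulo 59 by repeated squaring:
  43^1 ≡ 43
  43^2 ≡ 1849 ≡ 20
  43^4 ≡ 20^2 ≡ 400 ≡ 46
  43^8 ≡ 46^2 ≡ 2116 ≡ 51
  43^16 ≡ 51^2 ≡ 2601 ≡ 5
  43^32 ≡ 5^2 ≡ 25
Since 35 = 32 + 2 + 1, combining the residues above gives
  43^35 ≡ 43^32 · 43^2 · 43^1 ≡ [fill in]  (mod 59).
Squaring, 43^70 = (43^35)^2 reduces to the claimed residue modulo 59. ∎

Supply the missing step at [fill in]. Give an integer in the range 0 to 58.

24

43^32 · 43^2 · 43^1 ≡ 25 · 20 · 43 = 21500.
21500 mod 59 = 24, so 43^35 ≡ 24 (mod 59).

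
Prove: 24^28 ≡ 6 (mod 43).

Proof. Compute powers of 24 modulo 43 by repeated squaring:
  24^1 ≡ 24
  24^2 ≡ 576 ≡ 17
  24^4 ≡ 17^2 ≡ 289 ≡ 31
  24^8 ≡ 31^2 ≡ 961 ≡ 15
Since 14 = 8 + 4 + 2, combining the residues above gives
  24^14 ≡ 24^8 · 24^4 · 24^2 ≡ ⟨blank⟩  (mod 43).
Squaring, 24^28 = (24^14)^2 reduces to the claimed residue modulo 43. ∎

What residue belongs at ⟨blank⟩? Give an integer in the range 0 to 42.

Multiply the listed residues: 15 · 31 · 17 = 465 → 7905.
Reducing modulo 43: 7905 = 183·43 + 36, so 24^14 ≡ 36.

36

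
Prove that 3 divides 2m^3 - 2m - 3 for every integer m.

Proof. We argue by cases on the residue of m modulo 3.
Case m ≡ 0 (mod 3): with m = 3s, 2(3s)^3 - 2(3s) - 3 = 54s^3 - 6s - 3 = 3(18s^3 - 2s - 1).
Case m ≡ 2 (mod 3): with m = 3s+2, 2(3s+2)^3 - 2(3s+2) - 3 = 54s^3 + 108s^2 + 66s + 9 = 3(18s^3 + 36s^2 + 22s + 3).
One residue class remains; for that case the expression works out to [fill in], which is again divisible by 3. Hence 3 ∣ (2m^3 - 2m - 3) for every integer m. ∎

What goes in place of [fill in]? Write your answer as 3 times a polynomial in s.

3(18s^3 + 18s^2 + 4s - 1)

The residues treated are {0, 2}, so the missing case is m ≡ 1 (mod 3); write m = 3s+1.
Then 2(3s+1)^3 - 2(3s+1) - 3 = 54s^3 + 54s^2 + 12s - 3 = 3(18s^3 + 18s^2 + 4s - 1).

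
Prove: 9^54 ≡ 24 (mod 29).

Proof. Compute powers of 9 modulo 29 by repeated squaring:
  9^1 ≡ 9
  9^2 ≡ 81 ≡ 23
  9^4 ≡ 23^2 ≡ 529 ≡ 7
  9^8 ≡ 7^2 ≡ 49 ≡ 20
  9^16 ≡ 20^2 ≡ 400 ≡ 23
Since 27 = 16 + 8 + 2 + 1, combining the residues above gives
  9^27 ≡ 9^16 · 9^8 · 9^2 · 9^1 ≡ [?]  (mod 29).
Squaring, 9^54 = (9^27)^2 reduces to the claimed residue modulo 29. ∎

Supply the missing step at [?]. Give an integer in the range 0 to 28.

13

Multiply the listed residues: 23 · 20 · 23 · 9 = 460 → 10580 → 95220.
Reducing modulo 29: 95220 = 3283·29 + 13, so 9^27 ≡ 13.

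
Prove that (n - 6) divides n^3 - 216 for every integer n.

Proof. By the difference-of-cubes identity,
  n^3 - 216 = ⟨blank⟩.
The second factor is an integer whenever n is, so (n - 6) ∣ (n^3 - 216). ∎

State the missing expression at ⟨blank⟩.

(n - 6)(n^2 + 6n + 36)

Polynomial division of n^3 - 216 by n - 6 leaves remainder 0 and quotient n^2 + 6n + 36.
Hence n^3 - 216 = (n - 6)(n^2 + 6n + 36).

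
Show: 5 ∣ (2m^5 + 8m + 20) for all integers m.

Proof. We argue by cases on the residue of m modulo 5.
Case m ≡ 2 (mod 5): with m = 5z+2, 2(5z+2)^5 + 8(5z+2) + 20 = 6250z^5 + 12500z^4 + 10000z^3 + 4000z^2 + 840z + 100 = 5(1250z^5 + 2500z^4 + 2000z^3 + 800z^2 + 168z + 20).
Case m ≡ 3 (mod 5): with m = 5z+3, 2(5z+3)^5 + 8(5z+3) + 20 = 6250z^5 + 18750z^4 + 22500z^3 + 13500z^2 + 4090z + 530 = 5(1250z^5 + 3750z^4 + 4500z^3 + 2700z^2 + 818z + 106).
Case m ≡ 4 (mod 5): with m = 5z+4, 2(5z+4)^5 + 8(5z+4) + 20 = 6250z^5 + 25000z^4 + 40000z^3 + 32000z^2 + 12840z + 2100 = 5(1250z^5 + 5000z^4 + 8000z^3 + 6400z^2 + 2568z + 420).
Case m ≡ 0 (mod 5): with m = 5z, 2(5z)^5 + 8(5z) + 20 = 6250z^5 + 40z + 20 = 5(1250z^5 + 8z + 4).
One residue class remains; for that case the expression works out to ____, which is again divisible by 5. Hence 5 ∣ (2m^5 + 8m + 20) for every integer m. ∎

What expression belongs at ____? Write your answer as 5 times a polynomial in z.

Only m ≡ 1 (mod 5) is unaccounted for. Put m = 5z+1:
2(5z+1)^5 + 8(5z+1) + 20 expands to 6250z^5 + 6250z^4 + 2500z^3 + 500z^2 + 90z + 30,
and factoring out 5 leaves 5(1250z^5 + 1250z^4 + 500z^3 + 100z^2 + 18z + 6).

5(1250z^5 + 1250z^4 + 500z^3 + 100z^2 + 18z + 6)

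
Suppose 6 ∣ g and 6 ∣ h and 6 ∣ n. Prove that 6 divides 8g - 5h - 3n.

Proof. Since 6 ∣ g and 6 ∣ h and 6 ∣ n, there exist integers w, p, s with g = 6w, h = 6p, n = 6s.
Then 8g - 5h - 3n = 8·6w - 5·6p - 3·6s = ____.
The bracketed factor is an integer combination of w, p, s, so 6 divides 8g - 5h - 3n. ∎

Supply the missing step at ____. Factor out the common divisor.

6(-5p - 3s + 8w)

Pull the common 6 out of every term: 8·6w - 5·6p - 3·6s = 6(-5p - 3s + 8w).
-5p - 3s + 8w is an integer, which exhibits the divisibility.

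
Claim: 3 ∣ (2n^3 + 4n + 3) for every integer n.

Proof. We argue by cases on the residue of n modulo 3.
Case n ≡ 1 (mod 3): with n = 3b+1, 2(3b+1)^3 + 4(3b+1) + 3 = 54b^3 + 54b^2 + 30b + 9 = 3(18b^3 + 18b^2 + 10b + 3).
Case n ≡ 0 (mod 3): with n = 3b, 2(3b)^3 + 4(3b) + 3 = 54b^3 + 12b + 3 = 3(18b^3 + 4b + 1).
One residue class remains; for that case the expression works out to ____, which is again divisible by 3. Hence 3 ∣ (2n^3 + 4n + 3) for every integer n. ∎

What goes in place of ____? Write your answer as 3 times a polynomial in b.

3(18b^3 + 36b^2 + 28b + 9)

Only n ≡ 2 (mod 3) is unaccounted for. Put n = 3b+2:
2(3b+2)^3 + 4(3b+2) + 3 expands to 54b^3 + 108b^2 + 84b + 27,
and factoring out 3 leaves 3(18b^3 + 36b^2 + 28b + 9).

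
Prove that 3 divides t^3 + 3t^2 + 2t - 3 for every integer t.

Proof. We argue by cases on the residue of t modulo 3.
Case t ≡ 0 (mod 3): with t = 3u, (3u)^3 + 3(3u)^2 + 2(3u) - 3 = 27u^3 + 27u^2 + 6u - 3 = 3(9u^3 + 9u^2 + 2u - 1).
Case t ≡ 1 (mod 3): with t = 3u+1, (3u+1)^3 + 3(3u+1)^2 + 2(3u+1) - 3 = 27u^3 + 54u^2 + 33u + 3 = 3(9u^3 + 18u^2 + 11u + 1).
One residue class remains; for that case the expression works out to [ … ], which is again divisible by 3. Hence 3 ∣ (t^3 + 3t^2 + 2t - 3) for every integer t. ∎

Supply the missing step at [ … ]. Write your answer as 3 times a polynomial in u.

The residues treated are {0, 1}, so the missing case is t ≡ 2 (mod 3); write t = 3u+2.
Then (3u+2)^3 + 3(3u+2)^2 + 2(3u+2) - 3 = 27u^3 + 81u^2 + 78u + 21 = 3(9u^3 + 27u^2 + 26u + 7).

3(9u^3 + 27u^2 + 26u + 7)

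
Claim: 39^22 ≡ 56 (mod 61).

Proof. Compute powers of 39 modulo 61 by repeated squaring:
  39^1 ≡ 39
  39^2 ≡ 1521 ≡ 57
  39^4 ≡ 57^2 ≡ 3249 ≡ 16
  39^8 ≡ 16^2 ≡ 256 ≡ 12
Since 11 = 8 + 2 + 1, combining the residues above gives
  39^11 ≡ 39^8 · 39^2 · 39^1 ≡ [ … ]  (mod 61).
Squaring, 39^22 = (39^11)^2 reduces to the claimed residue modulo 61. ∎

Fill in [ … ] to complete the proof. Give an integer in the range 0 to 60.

19

Multiply the listed residues: 12 · 57 · 39 = 684 → 26676.
Reducing modulo 61: 26676 = 437·61 + 19, so 39^11 ≡ 19.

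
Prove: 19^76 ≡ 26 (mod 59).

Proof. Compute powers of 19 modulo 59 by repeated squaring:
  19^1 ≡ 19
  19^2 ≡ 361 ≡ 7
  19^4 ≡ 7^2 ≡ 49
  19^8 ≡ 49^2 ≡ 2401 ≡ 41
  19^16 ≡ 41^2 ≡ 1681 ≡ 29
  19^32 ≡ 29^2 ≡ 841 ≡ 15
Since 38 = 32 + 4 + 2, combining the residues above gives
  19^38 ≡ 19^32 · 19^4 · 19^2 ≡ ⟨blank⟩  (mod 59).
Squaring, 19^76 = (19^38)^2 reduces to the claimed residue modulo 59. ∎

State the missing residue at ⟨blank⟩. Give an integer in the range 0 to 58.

19^32 · 19^4 · 19^2 ≡ 15 · 49 · 7 = 5145.
5145 mod 59 = 12, so 19^38 ≡ 12 (mod 59).

12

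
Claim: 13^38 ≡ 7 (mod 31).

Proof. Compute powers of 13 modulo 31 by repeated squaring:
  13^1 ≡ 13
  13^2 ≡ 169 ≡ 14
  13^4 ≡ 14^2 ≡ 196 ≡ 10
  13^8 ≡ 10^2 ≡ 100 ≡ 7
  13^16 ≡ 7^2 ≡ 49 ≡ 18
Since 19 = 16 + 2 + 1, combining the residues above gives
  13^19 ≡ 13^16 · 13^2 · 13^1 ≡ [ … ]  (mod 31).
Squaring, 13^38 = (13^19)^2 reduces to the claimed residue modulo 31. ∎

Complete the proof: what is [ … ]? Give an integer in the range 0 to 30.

13^16 · 13^2 · 13^1 ≡ 18 · 14 · 13 = 3276.
3276 mod 31 = 21, so 13^19 ≡ 21 (mod 31).

21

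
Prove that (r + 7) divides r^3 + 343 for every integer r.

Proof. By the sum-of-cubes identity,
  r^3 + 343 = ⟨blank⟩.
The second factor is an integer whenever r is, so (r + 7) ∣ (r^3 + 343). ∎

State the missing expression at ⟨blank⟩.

(r + 7)(r^2 - 7r + 49)

Polynomial division of r^3 + 343 by r + 7 leaves remainder 0 and quotient r^2 - 7r + 49.
Hence r^3 + 343 = (r + 7)(r^2 - 7r + 49).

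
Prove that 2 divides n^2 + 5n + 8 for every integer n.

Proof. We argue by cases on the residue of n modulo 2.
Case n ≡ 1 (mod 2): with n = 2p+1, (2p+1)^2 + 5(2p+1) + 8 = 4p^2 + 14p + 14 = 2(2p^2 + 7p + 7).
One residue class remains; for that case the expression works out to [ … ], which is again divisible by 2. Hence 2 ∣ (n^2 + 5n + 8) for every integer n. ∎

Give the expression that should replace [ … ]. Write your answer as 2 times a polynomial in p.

Only n ≡ 0 (mod 2) is unaccounted for. Put n = 2p:
(2p)^2 + 5(2p) + 8 expands to 4p^2 + 10p + 8,
and factoring out 2 leaves 2(2p^2 + 5p + 4).

2(2p^2 + 5p + 4)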